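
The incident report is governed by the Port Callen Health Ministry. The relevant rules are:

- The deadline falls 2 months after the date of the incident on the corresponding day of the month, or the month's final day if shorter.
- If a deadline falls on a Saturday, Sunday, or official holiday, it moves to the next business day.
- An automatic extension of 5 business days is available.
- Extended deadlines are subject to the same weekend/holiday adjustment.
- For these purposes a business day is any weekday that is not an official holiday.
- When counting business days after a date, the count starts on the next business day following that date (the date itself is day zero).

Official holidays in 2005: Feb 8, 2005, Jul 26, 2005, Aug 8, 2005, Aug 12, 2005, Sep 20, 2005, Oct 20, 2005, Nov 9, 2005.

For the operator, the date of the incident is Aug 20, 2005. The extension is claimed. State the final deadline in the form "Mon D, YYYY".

Oct 28, 2005

2 months after Aug 20, 2005, on the same day of the month, is Oct 20, 2005.
Because Oct 20, 2005 is a listed holiday, the deadline becomes Oct 21, 2005 (Friday).
Counting 5 further business days from Oct 21, 2005 reaches Oct 28, 2005.
Since Oct 28, 2005 is a Friday and not a holiday, the date is unchanged.
Final deadline: Oct 28, 2005.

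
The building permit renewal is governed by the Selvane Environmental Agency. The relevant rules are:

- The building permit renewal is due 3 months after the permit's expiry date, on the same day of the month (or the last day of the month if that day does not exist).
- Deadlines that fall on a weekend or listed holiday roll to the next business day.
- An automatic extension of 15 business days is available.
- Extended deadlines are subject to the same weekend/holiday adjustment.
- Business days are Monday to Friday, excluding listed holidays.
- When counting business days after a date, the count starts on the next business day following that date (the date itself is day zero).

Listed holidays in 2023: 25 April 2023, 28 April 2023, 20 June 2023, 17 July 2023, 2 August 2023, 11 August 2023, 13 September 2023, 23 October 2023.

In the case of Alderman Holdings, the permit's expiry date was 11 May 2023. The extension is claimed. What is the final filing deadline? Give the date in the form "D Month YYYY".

4 September 2023

3 months from 11 May 2023 is 11 August 2023.
Because 11 August 2023 is a listed holiday, the deadline becomes 14 August 2023 (Monday).
The 15-business-day extension runs from 14 August 2023 to 4 September 2023.
Since 4 September 2023 is a Monday and not a holiday, the date is unchanged.
So the filing is due 4 September 2023.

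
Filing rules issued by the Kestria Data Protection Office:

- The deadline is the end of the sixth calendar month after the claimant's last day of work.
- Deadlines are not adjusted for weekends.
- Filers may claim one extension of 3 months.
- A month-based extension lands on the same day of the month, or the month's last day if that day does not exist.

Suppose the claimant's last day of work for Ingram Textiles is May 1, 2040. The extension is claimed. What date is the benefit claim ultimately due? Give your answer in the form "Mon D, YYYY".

Feb 28, 2041

6 months after May 1, 2040 falls in November 2040; the last day of that month is Nov 30, 2040.
Nov 30, 2040 is a Friday; no weekend or holiday adjustment applies.
Add 3 months to Nov 30, 2040: Feb 28, 2041 (day 30 does not exist in February, so the month's last day is used).
Feb 28, 2041 is a Thursday; no weekend or holiday adjustment applies.
So the filing is due Feb 28, 2041.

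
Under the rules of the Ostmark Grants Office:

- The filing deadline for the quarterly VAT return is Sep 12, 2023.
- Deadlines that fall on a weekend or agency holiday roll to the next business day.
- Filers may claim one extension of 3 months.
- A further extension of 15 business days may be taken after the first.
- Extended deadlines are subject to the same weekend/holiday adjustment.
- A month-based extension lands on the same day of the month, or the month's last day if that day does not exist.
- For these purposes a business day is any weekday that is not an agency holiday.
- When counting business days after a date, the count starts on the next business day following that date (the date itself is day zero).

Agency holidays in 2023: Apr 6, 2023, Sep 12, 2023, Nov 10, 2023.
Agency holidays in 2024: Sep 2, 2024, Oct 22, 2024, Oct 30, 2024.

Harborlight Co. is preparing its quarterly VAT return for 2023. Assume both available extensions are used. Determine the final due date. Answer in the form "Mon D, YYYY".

Start from the fixed due date, Sep 12, 2023.
Sep 12, 2023 falls on a listed holiday. Rolling to the next business day gives Sep 13, 2023, a Wednesday.
Add 3 months to Sep 13, 2023: Dec 13, 2023.
Dec 13, 2023 (Wednesday) is already a business day.
Counting 15 further business days from Dec 13, 2023 reaches Jan 3, 2024.
Jan 3, 2024 (Wednesday) is already a business day.
So the filing is due Jan 3, 2024.

Jan 3, 2024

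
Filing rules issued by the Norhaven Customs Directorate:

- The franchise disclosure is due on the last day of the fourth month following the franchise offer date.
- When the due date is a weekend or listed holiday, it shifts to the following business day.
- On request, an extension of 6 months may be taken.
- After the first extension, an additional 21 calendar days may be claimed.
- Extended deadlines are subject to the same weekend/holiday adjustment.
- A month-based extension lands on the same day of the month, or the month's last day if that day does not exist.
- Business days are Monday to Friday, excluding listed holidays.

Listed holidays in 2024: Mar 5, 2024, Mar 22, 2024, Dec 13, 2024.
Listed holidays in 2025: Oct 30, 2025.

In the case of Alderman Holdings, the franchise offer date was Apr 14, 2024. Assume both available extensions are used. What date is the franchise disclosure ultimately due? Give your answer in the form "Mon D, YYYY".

Mar 24, 2025

4 months after Apr 14, 2024 is August 2024; that month ends on Aug 31, 2024.
Aug 31, 2024 is a Saturday, so it moves to the next business day, Sep 2, 2024 (Monday).
Add 6 months to Sep 2, 2024: Mar 2, 2025.
Mar 2, 2025 is a Sunday, so it moves to the next business day, Mar 3, 2025 (Monday).
The 21-calendar-day extension moves the deadline from Mar 3, 2025 to Mar 24, 2025.
Mar 24, 2025 falls on a Monday, which is a business day, so no adjustment is needed.
So the filing is due Mar 24, 2025.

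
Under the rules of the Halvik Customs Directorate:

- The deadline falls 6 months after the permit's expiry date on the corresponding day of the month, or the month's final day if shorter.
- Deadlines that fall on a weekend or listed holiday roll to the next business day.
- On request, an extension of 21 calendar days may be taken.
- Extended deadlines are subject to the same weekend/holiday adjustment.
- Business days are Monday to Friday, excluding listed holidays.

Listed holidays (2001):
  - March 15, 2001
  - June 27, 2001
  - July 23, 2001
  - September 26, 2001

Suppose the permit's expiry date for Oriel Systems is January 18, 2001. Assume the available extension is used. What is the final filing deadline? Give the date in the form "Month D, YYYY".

August 8, 2001

6 months from January 18, 2001 is July 18, 2001.
July 18, 2001 falls on a Wednesday, which is a business day, so no adjustment is needed.
The 21-calendar-day extension moves the deadline from July 18, 2001 to August 8, 2001.
August 8, 2001 (Wednesday) is already a business day.
So the filing is due August 8, 2001.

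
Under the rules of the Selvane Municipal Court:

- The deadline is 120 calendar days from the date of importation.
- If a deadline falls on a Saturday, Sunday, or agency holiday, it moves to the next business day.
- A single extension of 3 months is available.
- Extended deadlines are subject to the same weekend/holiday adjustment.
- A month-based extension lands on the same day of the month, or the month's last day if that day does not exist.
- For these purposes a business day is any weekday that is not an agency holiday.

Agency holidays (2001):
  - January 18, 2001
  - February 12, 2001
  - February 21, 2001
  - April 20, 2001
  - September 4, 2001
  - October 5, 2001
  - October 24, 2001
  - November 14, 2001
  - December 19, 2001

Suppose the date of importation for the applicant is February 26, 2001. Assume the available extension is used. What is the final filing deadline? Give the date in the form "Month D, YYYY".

120 calendar days after February 26, 2001 is June 26, 2001.
June 26, 2001 is a Tuesday and not a listed holiday, so it stands.
Add 3 months to June 26, 2001: September 26, 2001.
September 26, 2001 falls on a Wednesday, which is a business day, so no adjustment is needed.
Final deadline: September 26, 2001.

September 26, 2001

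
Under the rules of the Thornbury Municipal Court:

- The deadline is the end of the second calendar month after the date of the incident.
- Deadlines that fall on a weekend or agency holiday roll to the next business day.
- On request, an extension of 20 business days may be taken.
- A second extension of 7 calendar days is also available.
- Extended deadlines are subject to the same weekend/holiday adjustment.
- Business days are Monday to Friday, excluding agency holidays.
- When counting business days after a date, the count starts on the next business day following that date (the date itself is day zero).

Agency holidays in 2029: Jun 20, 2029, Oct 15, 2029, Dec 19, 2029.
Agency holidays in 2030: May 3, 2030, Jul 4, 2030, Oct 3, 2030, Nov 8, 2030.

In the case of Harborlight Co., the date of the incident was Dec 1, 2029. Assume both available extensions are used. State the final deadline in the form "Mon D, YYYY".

Apr 4, 2030

2 months after Dec 1, 2029 is February 2030; that month ends on Feb 28, 2030.
Feb 28, 2030 (Thursday) is already a business day.
The 20-business-day extension runs from Feb 28, 2030 to Mar 28, 2030.
Mar 28, 2030 falls on a Thursday, which is a business day, so no adjustment is needed.
Applying the 7-calendar-day extension: Mar 28, 2030 + 7 days = Apr 4, 2030.
Apr 4, 2030 (Thursday) is already a business day.
So the filing is due Apr 4, 2030.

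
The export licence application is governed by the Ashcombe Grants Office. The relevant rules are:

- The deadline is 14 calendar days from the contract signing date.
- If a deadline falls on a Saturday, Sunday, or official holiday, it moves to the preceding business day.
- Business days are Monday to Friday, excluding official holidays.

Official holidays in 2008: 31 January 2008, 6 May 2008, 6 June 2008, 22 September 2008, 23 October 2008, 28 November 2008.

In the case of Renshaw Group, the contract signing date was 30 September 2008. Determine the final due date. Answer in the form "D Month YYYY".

14 October 2008

Trigger date 30 September 2008 + 14 calendar days = 14 October 2008.
14 October 2008 (Tuesday) is already a business day.
Final deadline: 14 October 2008.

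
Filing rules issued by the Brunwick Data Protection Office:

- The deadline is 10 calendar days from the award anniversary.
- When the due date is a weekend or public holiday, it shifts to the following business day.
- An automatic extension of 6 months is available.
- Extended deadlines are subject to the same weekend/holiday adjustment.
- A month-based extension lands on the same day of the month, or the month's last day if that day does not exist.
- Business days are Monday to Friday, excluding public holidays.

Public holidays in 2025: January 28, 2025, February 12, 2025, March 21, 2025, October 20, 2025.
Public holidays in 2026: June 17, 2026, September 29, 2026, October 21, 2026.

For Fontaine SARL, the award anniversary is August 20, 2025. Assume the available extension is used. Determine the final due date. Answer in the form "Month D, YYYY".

From August 20, 2025, 10 calendar days later is August 30, 2025.
Because August 30, 2025 is a Saturday, the deadline becomes September 1, 2025 (Monday).
Add 6 months to September 1, 2025: March 1, 2026.
March 1, 2026 is a Sunday; the next business day is March 2, 2026 (Monday).
Deadline: March 2, 2026.

March 2, 2026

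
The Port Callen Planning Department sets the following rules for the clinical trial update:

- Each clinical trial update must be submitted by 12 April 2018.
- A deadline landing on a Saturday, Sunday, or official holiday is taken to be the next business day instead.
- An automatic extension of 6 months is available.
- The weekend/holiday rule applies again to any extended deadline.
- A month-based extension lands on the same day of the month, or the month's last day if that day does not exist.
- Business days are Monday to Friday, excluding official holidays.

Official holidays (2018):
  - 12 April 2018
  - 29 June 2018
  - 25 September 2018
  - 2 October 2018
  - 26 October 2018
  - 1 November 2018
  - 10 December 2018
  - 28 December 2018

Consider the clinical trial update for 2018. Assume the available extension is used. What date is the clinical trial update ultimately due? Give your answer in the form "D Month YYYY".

Start from the fixed due date, 12 April 2018.
12 April 2018 falls on a listed holiday. Rolling to the next business day gives 13 April 2018, a Friday.
Applying the 6 months extension: 6 months after 13 April 2018 is 13 October 2018.
13 October 2018 is a Saturday; the next business day is 15 October 2018 (Monday).
The final due date is 15 October 2018.

15 October 2018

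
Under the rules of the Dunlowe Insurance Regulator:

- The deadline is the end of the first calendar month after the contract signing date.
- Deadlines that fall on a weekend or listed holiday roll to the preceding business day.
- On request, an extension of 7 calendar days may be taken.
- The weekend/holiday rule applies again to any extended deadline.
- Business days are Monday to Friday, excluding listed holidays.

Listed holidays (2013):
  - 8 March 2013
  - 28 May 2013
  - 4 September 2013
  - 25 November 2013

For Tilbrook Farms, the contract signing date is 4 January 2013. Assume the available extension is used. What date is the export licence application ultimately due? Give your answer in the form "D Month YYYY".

The first month after 4 January 2013 is February 2013, whose last day is 28 February 2013.
28 February 2013 is a Thursday and not a listed holiday, so it stands.
The 7-calendar-day extension moves the deadline from 28 February 2013 to 7 March 2013.
7 March 2013 (Thursday) is already a business day.
The final due date is 7 March 2013.

7 March 2013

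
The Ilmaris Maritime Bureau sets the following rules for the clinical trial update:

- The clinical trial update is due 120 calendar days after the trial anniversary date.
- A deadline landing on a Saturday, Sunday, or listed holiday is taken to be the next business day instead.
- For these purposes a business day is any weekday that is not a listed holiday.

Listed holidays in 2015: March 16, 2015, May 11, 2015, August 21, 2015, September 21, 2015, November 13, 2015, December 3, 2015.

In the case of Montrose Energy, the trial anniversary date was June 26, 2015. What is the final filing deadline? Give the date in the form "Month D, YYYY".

October 26, 2015

From June 26, 2015, 120 calendar days later is October 24, 2015.
October 24, 2015 falls on a Saturday. Rolling to the next business day gives October 26, 2015, a Monday.
The final due date is October 26, 2015.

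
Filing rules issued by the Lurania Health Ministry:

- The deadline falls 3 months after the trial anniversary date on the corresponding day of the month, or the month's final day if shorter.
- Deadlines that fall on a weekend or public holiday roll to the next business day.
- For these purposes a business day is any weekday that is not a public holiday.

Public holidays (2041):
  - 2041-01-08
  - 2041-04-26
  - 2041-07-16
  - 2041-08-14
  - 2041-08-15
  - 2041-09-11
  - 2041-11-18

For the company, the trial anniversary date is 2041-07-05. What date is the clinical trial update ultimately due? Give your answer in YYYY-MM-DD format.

2041-10-07

3 months after 2041-07-05, on the same day of the month, is 2041-10-05.
2041-10-05 falls on a Saturday. Rolling to the next business day gives 2041-10-07, a Monday.
So the filing is due 2041-10-07.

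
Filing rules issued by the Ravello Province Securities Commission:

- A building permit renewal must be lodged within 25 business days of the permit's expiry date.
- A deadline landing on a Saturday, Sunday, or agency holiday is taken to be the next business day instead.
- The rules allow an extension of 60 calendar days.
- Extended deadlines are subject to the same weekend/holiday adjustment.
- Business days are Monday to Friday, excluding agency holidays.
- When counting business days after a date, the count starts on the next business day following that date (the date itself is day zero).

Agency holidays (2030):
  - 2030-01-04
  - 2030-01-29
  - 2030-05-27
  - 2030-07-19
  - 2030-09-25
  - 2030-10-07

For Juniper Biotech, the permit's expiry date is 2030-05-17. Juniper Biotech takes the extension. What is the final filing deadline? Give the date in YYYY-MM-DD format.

Counting 25 business days after 2030-05-17 (skipping weekends and listed holidays) reaches 2030-06-24.
2030-06-24 is a Monday and not a listed holiday, so it stands.
With the 60-day extension, 2030-06-24 becomes 2030-08-23.
2030-08-23 falls on a Friday, which is a business day, so no adjustment is needed.
Deadline: 2030-08-23.

2030-08-23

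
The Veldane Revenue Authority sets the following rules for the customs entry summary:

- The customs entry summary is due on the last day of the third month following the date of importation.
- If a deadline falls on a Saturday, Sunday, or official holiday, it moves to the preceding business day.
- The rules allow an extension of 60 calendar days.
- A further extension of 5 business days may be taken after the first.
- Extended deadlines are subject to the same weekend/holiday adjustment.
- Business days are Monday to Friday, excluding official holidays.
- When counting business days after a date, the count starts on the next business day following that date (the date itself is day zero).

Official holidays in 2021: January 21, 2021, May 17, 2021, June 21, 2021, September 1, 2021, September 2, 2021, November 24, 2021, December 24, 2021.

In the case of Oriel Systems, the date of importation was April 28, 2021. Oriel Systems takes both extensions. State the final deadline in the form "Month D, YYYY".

October 5, 2021

The third month after April 28, 2021 is July 2021, whose last day is July 31, 2021.
Because July 31, 2021 is a Saturday, the deadline becomes July 30, 2021 (Friday).
With the 60-day extension, July 30, 2021 becomes September 28, 2021.
September 28, 2021 falls on a Tuesday, which is a business day, so no adjustment is needed.
Counting 5 further business days from September 28, 2021 reaches October 5, 2021.
October 5, 2021 is a Tuesday and not a listed holiday, so it stands.
Final deadline: October 5, 2021.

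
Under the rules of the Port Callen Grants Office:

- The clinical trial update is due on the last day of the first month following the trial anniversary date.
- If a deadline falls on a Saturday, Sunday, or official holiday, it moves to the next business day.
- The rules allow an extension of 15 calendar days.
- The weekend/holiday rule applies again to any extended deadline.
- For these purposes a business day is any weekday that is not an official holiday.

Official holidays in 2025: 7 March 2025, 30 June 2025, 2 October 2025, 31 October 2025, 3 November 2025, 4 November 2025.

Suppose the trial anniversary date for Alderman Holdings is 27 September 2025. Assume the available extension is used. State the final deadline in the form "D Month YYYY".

1 month after 27 September 2025 falls in October 2025; the last day of that month is 31 October 2025.
31 October 2025 falls on a listed holiday. Rolling to the next business day gives 5 November 2025, a Wednesday.
The 15-calendar-day extension moves the deadline from 5 November 2025 to 20 November 2025.
20 November 2025 falls on a Thursday, which is a business day, so no adjustment is needed.
Final deadline: 20 November 2025.

20 November 2025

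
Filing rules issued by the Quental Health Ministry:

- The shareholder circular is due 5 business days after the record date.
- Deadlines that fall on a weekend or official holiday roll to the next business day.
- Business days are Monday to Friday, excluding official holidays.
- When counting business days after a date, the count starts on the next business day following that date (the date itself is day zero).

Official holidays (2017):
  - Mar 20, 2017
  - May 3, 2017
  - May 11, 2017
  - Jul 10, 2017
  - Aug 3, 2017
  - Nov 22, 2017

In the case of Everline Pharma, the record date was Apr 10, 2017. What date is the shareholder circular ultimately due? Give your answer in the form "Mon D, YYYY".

5 business days after Apr 10, 2017, excluding weekends and holidays, is Apr 17, 2017.
Apr 17, 2017 is a Monday and not a listed holiday, so it stands.
So the filing is due Apr 17, 2017.

Apr 17, 2017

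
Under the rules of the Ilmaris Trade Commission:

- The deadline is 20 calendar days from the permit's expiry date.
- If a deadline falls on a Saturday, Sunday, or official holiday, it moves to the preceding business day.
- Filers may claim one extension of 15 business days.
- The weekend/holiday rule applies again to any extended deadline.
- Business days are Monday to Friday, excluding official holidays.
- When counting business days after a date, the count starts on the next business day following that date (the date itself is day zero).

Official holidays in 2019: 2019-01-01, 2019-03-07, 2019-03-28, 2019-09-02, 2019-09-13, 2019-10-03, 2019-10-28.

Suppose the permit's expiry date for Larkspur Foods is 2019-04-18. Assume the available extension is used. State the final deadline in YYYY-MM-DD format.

2019-05-29

Trigger date 2019-04-18 + 20 calendar days = 2019-05-08.
2019-05-08 falls on a Wednesday, which is a business day, so no adjustment is needed.
Applying the 15-business-day extension: 15 business days after 2019-05-08 is 2019-05-29.
2019-05-29 is a Wednesday and not a listed holiday, so it stands.
The final due date is 2019-05-29.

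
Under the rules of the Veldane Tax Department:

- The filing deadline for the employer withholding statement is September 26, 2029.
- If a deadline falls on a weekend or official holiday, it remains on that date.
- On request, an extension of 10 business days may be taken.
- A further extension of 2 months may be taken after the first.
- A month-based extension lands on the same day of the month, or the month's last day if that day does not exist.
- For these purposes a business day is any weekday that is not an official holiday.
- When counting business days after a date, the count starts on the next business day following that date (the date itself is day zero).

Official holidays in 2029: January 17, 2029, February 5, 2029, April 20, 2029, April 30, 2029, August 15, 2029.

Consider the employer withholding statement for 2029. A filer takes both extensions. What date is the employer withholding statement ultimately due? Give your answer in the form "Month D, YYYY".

December 10, 2029

The stated deadline is September 26, 2029.
No adjustment is made for weekends or holidays, so September 26, 2029 stands.
Counting 10 further business days from September 26, 2029 reaches October 10, 2029.
October 10, 2029 is a Wednesday; no weekend or holiday adjustment applies.
The 2 months extension carries October 10, 2029 to December 10, 2029.
December 10, 2029 falls on a Monday. The rules make no weekend/holiday allowance, so it remains December 10, 2029.
So the filing is due December 10, 2029.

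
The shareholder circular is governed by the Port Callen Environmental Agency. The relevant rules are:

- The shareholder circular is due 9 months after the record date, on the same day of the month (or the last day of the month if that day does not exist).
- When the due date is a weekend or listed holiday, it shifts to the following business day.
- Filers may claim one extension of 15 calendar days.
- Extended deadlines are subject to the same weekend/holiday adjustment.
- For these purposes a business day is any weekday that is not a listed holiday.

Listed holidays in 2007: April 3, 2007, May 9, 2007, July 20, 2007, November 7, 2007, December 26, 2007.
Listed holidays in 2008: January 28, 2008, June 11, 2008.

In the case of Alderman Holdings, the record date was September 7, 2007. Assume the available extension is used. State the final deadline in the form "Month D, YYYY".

9 months from September 7, 2007 is June 7, 2008.
June 7, 2008 falls on a Saturday. Rolling to the next business day gives June 9, 2008, a Monday.
Applying the 15-calendar-day extension: June 9, 2008 + 15 days = June 24, 2008.
June 24, 2008 falls on a Tuesday, which is a business day, so no adjustment is needed.
Deadline: June 24, 2008.

June 24, 2008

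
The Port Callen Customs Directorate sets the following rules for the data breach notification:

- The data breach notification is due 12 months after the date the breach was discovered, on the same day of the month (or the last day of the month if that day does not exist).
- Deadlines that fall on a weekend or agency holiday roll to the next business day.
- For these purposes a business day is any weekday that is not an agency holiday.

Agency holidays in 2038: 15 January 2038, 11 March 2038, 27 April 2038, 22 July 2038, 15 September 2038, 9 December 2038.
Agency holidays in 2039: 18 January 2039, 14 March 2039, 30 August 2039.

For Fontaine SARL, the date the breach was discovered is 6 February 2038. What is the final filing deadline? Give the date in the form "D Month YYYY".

Moving 12 months forward from 6 February 2038 on the corresponding day gives 6 February 2039.
6 February 2039 is a Sunday; the next business day is 7 February 2039 (Monday).
So the filing is due 7 February 2039.

7 February 2039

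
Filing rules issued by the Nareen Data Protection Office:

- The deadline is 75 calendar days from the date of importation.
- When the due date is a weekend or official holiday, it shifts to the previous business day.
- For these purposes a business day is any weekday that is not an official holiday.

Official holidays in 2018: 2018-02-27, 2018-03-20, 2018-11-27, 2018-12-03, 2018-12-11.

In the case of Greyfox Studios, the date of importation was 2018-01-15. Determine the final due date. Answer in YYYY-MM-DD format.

2018-03-30

75 calendar days after 2018-01-15 is 2018-03-31.
Because 2018-03-31 is a Saturday, the deadline becomes 2018-03-30 (Friday).
The final due date is 2018-03-30.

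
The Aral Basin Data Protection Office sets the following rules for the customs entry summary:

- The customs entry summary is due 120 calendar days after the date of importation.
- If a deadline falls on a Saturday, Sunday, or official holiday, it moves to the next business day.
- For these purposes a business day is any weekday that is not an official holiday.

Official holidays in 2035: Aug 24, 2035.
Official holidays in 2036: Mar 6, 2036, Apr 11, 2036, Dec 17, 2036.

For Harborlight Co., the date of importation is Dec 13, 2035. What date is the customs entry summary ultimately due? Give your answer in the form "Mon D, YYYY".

Apr 14, 2036

From Dec 13, 2035, 120 calendar days later is Apr 11, 2036.
Apr 11, 2036 falls on a listed holiday. Rolling to the next business day gives Apr 14, 2036, a Monday.
Final deadline: Apr 14, 2036.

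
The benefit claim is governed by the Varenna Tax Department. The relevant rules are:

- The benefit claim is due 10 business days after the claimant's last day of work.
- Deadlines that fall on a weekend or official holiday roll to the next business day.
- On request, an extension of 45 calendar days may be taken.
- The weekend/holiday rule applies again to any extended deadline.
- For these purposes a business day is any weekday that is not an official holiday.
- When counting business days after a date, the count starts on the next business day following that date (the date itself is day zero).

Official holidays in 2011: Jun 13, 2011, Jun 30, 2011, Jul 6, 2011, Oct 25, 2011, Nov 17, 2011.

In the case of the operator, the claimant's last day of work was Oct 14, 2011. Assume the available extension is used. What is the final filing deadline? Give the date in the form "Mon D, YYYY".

Counting 10 business days after Oct 14, 2011 (skipping weekends and listed holidays) reaches Oct 31, 2011.
Since Oct 31, 2011 is a Monday and not a holiday, the date is unchanged.
Applying the 45-calendar-day extension: Oct 31, 2011 + 45 days = Dec 15, 2011.
Dec 15, 2011 is a Thursday and not a listed holiday, so it stands.
So the filing is due Dec 15, 2011.

Dec 15, 2011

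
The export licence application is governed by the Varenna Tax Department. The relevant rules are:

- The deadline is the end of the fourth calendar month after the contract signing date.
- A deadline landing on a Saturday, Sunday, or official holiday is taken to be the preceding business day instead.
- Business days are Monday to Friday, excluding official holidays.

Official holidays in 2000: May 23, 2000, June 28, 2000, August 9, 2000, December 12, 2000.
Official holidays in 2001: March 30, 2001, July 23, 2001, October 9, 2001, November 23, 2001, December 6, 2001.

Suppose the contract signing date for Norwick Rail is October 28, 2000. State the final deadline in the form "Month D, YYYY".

February 28, 2001

4 months after October 28, 2000 is February 2001; that month ends on February 28, 2001.
February 28, 2001 is a Wednesday and not a listed holiday, so it stands.
Final deadline: February 28, 2001.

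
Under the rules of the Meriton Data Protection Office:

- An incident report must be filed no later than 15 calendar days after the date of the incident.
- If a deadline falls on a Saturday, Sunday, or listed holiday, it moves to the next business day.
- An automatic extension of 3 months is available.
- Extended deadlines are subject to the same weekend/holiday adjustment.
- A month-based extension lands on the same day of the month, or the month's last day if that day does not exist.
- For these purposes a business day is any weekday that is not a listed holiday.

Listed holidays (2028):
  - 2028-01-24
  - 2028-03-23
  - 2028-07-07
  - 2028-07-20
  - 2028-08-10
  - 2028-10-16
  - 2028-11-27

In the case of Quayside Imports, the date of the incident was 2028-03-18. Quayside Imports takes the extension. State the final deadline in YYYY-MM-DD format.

2028-07-03

From 2028-03-18, 15 calendar days later is 2028-04-02.
2028-04-02 falls on a Sunday. Rolling to the next business day gives 2028-04-03, a Monday.
The 3 months extension carries 2028-04-03 to 2028-07-03.
Since 2028-07-03 is a Monday and not a holiday, the date is unchanged.
Deadline: 2028-07-03.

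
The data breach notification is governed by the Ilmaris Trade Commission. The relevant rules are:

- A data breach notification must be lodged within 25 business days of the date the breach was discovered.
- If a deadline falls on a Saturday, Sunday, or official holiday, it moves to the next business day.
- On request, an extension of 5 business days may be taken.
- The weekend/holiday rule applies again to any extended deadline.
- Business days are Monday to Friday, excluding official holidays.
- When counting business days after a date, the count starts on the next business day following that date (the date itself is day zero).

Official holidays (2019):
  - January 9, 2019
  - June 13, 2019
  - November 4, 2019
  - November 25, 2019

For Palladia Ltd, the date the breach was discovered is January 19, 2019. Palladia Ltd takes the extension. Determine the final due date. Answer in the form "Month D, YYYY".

March 1, 2019

Starting the day after January 19, 2019 and counting 25 business days lands on February 22, 2019.
February 22, 2019 falls on a Friday, which is a business day, so no adjustment is needed.
Counting 5 further business days from February 22, 2019 reaches March 1, 2019.
Since March 1, 2019 is a Friday and not a holiday, the date is unchanged.
So the filing is due March 1, 2019.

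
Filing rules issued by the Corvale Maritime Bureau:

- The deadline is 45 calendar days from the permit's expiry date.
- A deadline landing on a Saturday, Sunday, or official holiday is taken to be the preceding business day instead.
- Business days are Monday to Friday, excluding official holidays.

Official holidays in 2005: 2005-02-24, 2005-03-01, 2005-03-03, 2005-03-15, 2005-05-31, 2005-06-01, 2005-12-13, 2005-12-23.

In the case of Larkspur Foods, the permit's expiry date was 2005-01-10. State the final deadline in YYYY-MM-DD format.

From 2005-01-10, 45 calendar days later is 2005-02-24.
2005-02-24 falls on a listed holiday. Rolling to the preceding business day gives 2005-02-23, a Wednesday.
The final due date is 2005-02-23.

2005-02-23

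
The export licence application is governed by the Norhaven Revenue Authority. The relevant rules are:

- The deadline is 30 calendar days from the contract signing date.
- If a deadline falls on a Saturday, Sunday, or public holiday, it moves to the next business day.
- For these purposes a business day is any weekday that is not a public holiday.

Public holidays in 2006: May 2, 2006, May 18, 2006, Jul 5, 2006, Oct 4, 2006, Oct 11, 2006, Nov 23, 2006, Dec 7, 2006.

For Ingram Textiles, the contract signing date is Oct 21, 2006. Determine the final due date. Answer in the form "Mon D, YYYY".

30 calendar days after Oct 21, 2006 is Nov 20, 2006.
Nov 20, 2006 (Monday) is already a business day.
The final due date is Nov 20, 2006.

Nov 20, 2006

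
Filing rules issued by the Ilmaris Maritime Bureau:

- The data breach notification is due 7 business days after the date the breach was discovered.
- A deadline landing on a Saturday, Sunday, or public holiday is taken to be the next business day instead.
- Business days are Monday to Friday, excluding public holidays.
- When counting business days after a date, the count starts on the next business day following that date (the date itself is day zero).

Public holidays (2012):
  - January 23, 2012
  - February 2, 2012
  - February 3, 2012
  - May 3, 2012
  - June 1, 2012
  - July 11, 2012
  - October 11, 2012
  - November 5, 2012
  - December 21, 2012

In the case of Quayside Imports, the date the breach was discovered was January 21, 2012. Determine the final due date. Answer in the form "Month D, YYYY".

February 1, 2012

Counting 7 business days after January 21, 2012 (skipping weekends and listed holidays) reaches February 1, 2012.
February 1, 2012 (Wednesday) is already a business day.
So the filing is due February 1, 2012.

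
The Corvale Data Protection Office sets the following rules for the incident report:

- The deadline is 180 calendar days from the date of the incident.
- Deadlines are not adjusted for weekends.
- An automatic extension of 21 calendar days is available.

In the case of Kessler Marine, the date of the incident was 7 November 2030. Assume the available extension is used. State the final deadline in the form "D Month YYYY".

27 May 2031

Trigger date 7 November 2030 + 180 calendar days = 6 May 2031.
No adjustment is made for weekends or holidays, so 6 May 2031 stands.
With the 21-day extension, 6 May 2031 becomes 27 May 2031.
27 May 2031 is a Tuesday; no weekend or holiday adjustment applies.
Deadline: 27 May 2031.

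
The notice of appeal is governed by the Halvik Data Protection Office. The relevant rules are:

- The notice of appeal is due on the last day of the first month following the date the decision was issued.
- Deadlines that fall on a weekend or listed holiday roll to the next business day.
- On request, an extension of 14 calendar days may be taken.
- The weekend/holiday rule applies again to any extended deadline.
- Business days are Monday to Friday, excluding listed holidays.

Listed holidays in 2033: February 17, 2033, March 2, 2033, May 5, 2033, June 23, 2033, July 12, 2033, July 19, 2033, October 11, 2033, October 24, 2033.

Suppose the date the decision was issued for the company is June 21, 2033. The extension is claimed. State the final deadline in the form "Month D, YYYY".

August 15, 2033

1 month after June 21, 2033 falls in July 2033; the last day of that month is July 31, 2033.
July 31, 2033 is a Sunday, so it moves to the next business day, August 1, 2033 (Monday).
Applying the 14-calendar-day extension: August 1, 2033 + 14 days = August 15, 2033.
August 15, 2033 is a Monday and not a listed holiday, so it stands.
The final due date is August 15, 2033.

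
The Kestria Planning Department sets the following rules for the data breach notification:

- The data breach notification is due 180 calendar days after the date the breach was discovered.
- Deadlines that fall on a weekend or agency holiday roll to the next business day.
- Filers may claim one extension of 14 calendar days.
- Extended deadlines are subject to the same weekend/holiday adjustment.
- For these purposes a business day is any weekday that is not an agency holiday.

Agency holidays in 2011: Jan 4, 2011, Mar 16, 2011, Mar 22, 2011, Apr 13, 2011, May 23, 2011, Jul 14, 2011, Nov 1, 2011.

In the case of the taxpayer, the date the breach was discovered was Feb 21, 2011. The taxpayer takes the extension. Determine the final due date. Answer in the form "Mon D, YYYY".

Adding 180 calendar days to Feb 21, 2011 gives Aug 20, 2011.
Because Aug 20, 2011 is a Saturday, the deadline becomes Aug 22, 2011 (Monday).
The 14-calendar-day extension moves the deadline from Aug 22, 2011 to Sep 5, 2011.
Since Sep 5, 2011 is a Monday and not a holiday, the date is unchanged.
So the filing is due Sep 5, 2011.

Sep 5, 2011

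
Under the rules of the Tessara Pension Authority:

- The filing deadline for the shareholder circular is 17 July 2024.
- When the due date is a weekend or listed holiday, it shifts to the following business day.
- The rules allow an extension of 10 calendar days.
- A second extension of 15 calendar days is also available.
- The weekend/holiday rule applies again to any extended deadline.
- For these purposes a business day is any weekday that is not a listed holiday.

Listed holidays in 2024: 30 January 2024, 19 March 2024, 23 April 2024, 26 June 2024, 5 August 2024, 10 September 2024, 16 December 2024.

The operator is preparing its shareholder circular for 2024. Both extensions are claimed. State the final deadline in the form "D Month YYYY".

13 August 2024

The statutory due date is 17 July 2024.
17 July 2024 is a Wednesday and not a listed holiday, so it stands.
The 10-calendar-day extension moves the deadline from 17 July 2024 to 27 July 2024.
27 July 2024 falls on a Saturday. Rolling to the next business day gives 29 July 2024, a Monday.
Add the 15 calendar-day extension to 29 July 2024: 13 August 2024.
13 August 2024 is a Tuesday and not a listed holiday, so it stands.
So the filing is due 13 August 2024.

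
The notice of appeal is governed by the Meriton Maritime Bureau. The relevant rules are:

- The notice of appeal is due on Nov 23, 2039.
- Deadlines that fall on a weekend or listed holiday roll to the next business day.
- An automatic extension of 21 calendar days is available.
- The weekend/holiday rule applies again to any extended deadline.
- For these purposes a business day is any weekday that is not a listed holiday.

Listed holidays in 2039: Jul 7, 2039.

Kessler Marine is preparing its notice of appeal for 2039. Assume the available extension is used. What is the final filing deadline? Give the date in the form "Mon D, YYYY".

The stated deadline is Nov 23, 2039.
Nov 23, 2039 (Wednesday) is already a business day.
With the 21-day extension, Nov 23, 2039 becomes Dec 14, 2039.
Since Dec 14, 2039 is a Wednesday and not a holiday, the date is unchanged.
So the filing is due Dec 14, 2039.

Dec 14, 2039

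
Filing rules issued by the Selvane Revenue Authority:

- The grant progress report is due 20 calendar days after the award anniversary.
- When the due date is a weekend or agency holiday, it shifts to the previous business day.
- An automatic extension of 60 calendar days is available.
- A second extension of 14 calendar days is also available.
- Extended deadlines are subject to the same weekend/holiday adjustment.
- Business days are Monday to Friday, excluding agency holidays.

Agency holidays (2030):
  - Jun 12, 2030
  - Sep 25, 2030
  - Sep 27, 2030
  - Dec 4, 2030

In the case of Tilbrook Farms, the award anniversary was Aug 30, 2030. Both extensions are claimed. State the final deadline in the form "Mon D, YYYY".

20 calendar days after Aug 30, 2030 is Sep 19, 2030.
Since Sep 19, 2030 is a Thursday and not a holiday, the date is unchanged.
Applying the 60-calendar-day extension: Sep 19, 2030 + 60 days = Nov 18, 2030.
Nov 18, 2030 falls on a Monday, which is a business day, so no adjustment is needed.
Add the 14 calendar-day extension to Nov 18, 2030: Dec 2, 2030.
Dec 2, 2030 (Monday) is already a business day.
So the filing is due Dec 2, 2030.

Dec 2, 2030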